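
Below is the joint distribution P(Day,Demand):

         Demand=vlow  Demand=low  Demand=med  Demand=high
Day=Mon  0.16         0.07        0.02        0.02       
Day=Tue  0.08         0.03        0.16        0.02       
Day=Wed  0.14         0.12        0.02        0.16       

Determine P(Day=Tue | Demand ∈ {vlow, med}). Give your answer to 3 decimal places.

P(Demand=vlow) = 0.16 + 0.08 + 0.14 = 0.38.
P(Demand=med) = 0.02 + 0.16 + 0.02 = 0.20.
P(Demand ∈ {vlow, med}) = 0.38 + 0.20 = 0.58; P(Day=Tue, Demand ∈ {vlow, med}) = 0.08 + 0.16 = 0.24.
P(Day=Tue | Demand ∈ {vlow, med}) = 0.24/0.58 = 0.414.

0.414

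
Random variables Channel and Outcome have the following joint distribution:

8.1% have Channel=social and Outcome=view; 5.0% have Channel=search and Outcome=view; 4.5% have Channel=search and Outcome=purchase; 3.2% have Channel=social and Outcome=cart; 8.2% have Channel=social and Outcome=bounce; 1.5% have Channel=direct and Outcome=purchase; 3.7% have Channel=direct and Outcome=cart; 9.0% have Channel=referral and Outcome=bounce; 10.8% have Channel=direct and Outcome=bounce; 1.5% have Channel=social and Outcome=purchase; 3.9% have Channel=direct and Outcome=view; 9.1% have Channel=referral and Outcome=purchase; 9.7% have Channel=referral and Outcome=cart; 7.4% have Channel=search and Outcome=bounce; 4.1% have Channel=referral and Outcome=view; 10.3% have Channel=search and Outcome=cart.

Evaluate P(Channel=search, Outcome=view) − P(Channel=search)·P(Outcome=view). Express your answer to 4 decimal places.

-0.0074

P(Channel=search) = 0.074 + 0.050 + 0.103 + 0.045 = 0.272.
P(Outcome=view) = 0.050 + 0.081 + 0.039 + 0.041 = 0.211.
P(Channel=search, Outcome=view) − P(Channel=search)P(Outcome=view) = 0.050 − 0.272×0.211 = -0.0074.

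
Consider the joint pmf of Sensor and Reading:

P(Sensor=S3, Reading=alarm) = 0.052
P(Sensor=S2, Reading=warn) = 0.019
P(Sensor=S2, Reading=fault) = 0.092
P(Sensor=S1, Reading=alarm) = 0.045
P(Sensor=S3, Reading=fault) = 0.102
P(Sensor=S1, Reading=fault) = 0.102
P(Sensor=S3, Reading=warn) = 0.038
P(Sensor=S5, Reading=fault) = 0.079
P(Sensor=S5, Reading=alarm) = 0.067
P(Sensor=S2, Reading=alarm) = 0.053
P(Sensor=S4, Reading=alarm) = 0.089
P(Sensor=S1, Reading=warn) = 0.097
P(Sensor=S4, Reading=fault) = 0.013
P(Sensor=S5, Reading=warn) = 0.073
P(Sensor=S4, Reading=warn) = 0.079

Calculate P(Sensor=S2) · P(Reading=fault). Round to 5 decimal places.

P(Sensor=S2) = 0.019 + 0.053 + 0.092 = 0.164.
P(Reading=fault) = 0.102 + 0.092 + 0.102 + 0.013 + 0.079 = 0.388.
Product: 0.164 × 0.388 = 0.06363.

0.06363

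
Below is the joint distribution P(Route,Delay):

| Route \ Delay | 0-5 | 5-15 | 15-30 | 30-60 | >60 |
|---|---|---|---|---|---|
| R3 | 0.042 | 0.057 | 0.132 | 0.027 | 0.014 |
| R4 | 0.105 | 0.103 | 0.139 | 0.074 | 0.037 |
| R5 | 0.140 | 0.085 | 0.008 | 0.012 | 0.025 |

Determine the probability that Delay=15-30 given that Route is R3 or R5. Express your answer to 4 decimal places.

0.2583

P(Route=R3) = 0.042 + 0.057 + 0.132 + 0.027 + 0.014 = 0.272.
P(Route=R5) = 0.140 + 0.085 + 0.008 + 0.012 + 0.025 = 0.270.
P(Route ∈ {R3, R5}) = 0.272 + 0.270 = 0.542; P(Delay=15-30, Route ∈ {R3, R5}) = 0.132 + 0.008 = 0.140.
P(Delay=15-30 | Route ∈ {R3, R5}) = 0.140/0.542 = 0.2583.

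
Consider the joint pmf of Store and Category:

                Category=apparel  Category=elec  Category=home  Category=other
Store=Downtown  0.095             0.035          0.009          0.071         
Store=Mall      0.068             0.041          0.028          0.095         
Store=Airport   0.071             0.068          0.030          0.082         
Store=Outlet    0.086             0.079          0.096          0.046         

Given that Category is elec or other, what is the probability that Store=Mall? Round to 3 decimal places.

0.263

P(Category=elec) = 0.035 + 0.041 + 0.068 + 0.079 = 0.223.
P(Category=other) = 0.071 + 0.095 + 0.082 + 0.046 = 0.294.
P(Category ∈ {elec, other}) = 0.223 + 0.294 = 0.517; P(Store=Mall, Category ∈ {elec, other}) = 0.041 + 0.095 = 0.136.
P(Store=Mall | Category ∈ {elec, other}) = 0.136/0.517 = 0.263.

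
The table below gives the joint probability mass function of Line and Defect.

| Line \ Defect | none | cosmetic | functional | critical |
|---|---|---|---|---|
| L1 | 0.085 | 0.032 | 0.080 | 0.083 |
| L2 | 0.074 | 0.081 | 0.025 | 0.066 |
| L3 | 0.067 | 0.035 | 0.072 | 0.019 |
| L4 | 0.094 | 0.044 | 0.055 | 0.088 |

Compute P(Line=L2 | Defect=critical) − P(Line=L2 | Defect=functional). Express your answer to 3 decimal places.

0.150

P(Defect=critical) = 0.083 + 0.066 + 0.019 + 0.088 = 0.256; P(Line=L2 | Defect=critical) = 0.066/0.256 = 0.2578.
P(Defect=functional) = 0.080 + 0.025 + 0.072 + 0.055 = 0.232; P(Line=L2 | Defect=functional) = 0.025/0.232 = 0.1078.
Difference = 0.150.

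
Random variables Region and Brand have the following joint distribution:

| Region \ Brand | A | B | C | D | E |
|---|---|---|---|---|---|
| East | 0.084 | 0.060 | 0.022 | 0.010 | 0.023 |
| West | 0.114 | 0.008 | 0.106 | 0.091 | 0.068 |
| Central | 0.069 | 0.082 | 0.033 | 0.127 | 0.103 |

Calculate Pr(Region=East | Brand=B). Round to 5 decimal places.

0.40000

P(Brand=B) = 0.060 + 0.008 + 0.082 = 0.150.
P(Region=East | Brand=B) = 0.060/0.150 = 0.40000.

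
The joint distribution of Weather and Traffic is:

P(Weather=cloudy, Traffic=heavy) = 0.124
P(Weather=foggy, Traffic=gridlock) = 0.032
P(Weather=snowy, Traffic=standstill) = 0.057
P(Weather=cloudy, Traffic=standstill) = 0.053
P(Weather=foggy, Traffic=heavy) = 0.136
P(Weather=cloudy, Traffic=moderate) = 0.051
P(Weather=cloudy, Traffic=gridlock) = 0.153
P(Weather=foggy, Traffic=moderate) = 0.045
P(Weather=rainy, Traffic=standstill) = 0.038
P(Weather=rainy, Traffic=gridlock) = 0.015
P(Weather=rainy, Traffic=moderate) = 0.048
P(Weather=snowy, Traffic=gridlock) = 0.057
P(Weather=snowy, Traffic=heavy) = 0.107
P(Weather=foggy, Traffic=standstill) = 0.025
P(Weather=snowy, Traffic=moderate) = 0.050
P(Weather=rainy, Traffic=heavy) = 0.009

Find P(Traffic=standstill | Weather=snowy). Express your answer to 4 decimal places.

P(Weather=snowy) = 0.050 + 0.107 + 0.057 + 0.057 = 0.271.
P(Traffic=standstill | Weather=snowy) = 0.057/0.271 = 0.2103.

0.2103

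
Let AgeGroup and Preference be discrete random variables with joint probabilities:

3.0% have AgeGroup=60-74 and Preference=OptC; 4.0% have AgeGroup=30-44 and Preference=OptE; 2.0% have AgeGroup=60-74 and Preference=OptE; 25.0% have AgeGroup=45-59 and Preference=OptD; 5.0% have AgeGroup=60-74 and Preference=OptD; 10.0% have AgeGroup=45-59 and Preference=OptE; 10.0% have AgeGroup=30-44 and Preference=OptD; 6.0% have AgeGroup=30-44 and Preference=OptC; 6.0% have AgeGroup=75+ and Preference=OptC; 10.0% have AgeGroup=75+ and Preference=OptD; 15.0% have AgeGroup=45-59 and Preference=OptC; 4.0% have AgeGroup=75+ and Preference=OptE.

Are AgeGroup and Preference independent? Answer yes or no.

Every cell satisfies P(AgeGroup,Preference) = P(AgeGroup)·P(Preference). For instance P(AgeGroup=60-74) = 0.100, P(Preference=OptD) = 0.500, and 0.100×0.500 = 0.050 matches the joint entry. So AgeGroup and Preference are independent.

yes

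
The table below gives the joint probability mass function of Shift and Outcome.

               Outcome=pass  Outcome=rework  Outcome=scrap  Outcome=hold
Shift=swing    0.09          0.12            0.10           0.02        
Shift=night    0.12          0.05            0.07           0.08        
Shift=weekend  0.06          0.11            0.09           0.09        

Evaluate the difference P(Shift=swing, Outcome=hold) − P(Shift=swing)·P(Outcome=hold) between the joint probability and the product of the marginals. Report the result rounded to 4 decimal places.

P(Shift=swing) = 0.09 + 0.12 + 0.10 + 0.02 = 0.33.
P(Outcome=hold) = 0.02 + 0.08 + 0.09 = 0.19.
P(Shift=swing, Outcome=hold) − P(Shift=swing)P(Outcome=hold) = 0.02 − 0.33×0.19 = -0.0427.

-0.0427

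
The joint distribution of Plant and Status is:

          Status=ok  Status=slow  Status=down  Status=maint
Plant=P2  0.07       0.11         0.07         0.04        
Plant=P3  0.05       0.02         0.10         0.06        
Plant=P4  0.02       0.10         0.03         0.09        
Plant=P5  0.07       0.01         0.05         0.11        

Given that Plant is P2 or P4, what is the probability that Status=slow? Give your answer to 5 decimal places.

0.39623

P(Plant=P2) = 0.07 + 0.11 + 0.07 + 0.04 = 0.29.
P(Plant=P4) = 0.02 + 0.10 + 0.03 + 0.09 = 0.24.
P(Plant ∈ {P2, P4}) = 0.29 + 0.24 = 0.53; P(Status=slow, Plant ∈ {P2, P4}) = 0.11 + 0.10 = 0.21.
P(Status=slow | Plant ∈ {P2, P4}) = 0.21/0.53 = 0.39623.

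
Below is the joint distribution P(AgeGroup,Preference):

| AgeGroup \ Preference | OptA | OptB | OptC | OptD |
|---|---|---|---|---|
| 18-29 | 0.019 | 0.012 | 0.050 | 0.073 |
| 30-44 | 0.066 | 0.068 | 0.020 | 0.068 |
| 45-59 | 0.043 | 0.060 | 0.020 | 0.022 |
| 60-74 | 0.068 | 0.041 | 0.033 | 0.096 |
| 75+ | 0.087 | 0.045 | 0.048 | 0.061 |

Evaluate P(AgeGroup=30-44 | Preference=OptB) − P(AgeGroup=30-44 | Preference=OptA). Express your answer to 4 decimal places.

P(Preference=OptB) = 0.012 + 0.068 + 0.060 + 0.041 + 0.045 = 0.226; P(AgeGroup=30-44 | Preference=OptB) = 0.068/0.226 = 0.30088.
P(Preference=OptA) = 0.019 + 0.066 + 0.043 + 0.068 + 0.087 = 0.283; P(AgeGroup=30-44 | Preference=OptA) = 0.066/0.283 = 0.23322.
Difference = 0.0677.

0.0677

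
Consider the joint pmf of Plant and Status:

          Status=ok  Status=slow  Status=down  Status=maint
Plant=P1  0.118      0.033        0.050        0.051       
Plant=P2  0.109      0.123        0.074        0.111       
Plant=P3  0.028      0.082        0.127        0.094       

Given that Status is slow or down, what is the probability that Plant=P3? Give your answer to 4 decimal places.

P(Status=slow) = 0.033 + 0.123 + 0.082 = 0.238.
P(Status=down) = 0.050 + 0.074 + 0.127 = 0.251.
P(Status ∈ {slow, down}) = 0.238 + 0.251 = 0.489; P(Plant=P3, Status ∈ {slow, down}) = 0.082 + 0.127 = 0.209.
P(Plant=P3 | Status ∈ {slow, down}) = 0.209/0.489 = 0.4274.

0.4274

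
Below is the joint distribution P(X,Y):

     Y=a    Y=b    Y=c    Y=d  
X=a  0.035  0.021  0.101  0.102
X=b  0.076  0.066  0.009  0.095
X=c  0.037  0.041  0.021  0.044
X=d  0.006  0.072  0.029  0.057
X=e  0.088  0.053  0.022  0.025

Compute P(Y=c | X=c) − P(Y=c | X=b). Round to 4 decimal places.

0.1103

P(X=c) = 0.037 + 0.041 + 0.021 + 0.044 = 0.143; P(Y=c | X=c) = 0.021/0.143 = 0.14685.
P(X=b) = 0.076 + 0.066 + 0.009 + 0.095 = 0.246; P(Y=c | X=b) = 0.009/0.246 = 0.03659.
Difference = 0.1103.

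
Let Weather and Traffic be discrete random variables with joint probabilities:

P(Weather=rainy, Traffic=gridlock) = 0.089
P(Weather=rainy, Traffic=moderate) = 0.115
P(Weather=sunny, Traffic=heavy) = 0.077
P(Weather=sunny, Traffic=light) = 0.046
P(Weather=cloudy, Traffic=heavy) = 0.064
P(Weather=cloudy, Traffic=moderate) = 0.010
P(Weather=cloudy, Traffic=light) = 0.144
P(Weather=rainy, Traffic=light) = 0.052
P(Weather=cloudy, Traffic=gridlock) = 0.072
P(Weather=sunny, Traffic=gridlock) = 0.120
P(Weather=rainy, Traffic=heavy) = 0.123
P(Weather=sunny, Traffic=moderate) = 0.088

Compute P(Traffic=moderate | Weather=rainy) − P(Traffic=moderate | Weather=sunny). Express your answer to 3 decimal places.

P(Weather=rainy) = 0.052 + 0.115 + 0.123 + 0.089 = 0.379; P(Traffic=moderate | Weather=rainy) = 0.115/0.379 = 0.3034.
P(Weather=sunny) = 0.046 + 0.088 + 0.077 + 0.120 = 0.331; P(Traffic=moderate | Weather=sunny) = 0.088/0.331 = 0.2659.
Difference = 0.038.

0.038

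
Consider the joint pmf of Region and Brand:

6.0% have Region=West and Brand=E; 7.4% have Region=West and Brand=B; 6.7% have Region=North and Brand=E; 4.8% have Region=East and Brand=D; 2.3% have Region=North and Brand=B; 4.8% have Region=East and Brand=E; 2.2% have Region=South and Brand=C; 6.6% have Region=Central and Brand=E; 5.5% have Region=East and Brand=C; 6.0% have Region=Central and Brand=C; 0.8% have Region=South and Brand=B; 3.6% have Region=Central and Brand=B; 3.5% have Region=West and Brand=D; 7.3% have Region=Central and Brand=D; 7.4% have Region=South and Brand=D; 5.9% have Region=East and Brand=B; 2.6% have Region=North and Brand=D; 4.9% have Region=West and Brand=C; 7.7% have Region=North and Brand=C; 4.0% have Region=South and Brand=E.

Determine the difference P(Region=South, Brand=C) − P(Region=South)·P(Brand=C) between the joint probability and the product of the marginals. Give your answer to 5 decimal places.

-0.01587

P(Region=South) = 0.008 + 0.022 + 0.074 + 0.040 = 0.144.
P(Brand=C) = 0.077 + 0.022 + 0.055 + 0.049 + 0.060 = 0.263.
P(Region=South, Brand=C) − P(Region=South)P(Brand=C) = 0.022 − 0.144×0.263 = -0.01587.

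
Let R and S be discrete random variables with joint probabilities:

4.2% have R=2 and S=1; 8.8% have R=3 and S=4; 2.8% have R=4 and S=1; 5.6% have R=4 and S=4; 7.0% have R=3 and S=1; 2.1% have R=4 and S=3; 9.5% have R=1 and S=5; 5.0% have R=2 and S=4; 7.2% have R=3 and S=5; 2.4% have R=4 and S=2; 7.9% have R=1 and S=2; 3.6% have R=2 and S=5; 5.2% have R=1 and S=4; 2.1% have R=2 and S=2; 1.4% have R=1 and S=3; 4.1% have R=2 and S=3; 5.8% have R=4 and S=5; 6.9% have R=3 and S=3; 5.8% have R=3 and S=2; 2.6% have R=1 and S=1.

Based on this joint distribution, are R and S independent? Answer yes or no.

no

P(R=1) = 0.266 and P(S=2) = 0.182, so their product is 0.04841, but P(R=1, S=2) = 0.079. Since these differ, R and S are not independent.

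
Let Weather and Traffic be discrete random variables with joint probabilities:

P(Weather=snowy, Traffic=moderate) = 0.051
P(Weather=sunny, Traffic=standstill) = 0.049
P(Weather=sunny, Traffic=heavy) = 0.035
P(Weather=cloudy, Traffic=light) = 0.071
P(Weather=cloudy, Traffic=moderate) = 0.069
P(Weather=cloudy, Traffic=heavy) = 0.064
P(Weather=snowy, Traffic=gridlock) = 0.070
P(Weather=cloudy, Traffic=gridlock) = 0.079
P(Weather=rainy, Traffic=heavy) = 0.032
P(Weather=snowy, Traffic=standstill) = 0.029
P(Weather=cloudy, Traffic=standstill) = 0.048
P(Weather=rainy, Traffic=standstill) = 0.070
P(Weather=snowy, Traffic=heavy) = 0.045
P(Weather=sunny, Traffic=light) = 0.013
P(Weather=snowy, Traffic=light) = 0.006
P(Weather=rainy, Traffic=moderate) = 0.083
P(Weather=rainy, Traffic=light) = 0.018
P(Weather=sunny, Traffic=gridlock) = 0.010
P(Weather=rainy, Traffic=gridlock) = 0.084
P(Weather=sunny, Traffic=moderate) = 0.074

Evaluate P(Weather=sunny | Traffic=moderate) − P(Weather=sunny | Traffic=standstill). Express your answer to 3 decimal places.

P(Traffic=moderate) = 0.074 + 0.069 + 0.083 + 0.051 = 0.277; P(Weather=sunny | Traffic=moderate) = 0.074/0.277 = 0.2671.
P(Traffic=standstill) = 0.049 + 0.048 + 0.070 + 0.029 = 0.196; P(Weather=sunny | Traffic=standstill) = 0.049/0.196 = 0.2500.
Difference = 0.017.

0.017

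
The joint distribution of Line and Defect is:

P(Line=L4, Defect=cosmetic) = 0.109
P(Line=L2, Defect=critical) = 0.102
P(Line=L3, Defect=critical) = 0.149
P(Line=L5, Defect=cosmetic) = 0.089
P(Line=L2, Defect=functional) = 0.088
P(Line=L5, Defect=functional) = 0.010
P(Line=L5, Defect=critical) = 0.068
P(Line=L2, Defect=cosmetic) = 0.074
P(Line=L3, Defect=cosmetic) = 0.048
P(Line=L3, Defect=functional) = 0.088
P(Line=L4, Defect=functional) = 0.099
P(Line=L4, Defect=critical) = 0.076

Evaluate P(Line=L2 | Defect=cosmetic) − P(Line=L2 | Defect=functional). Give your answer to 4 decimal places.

-0.0775

P(Defect=cosmetic) = 0.074 + 0.048 + 0.109 + 0.089 = 0.320; P(Line=L2 | Defect=cosmetic) = 0.074/0.320 = 0.23125.
P(Defect=functional) = 0.088 + 0.088 + 0.099 + 0.010 = 0.285; P(Line=L2 | Defect=functional) = 0.088/0.285 = 0.30877.
Difference = -0.0775.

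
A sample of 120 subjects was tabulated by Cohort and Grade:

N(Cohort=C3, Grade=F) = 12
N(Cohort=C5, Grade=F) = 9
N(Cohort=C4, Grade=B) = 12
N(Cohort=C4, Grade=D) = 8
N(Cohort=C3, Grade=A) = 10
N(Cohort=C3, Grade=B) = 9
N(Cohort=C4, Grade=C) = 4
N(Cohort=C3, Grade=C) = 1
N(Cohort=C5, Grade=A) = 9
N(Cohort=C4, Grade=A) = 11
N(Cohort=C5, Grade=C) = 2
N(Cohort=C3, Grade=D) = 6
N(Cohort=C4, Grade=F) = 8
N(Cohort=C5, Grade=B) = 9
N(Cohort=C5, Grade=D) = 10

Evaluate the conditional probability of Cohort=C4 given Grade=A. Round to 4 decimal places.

Total with Grade=A: 10 + 11 + 9 = 30.
P(Cohort=C4 | Grade=A) = 11/30 = 0.3667.

0.3667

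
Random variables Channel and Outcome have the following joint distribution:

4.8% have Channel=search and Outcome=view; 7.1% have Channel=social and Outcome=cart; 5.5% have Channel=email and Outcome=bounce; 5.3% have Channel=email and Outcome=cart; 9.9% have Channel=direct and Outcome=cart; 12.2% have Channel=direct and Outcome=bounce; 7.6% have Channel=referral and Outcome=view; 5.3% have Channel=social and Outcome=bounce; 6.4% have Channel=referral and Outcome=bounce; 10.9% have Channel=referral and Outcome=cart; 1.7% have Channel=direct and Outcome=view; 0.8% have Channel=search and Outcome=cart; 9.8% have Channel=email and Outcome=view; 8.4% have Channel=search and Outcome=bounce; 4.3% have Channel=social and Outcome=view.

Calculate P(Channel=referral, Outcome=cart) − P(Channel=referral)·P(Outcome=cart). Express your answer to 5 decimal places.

P(Channel=referral) = 0.064 + 0.076 + 0.109 = 0.249.
P(Outcome=cart) = 0.053 + 0.008 + 0.071 + 0.099 + 0.109 = 0.340.
P(Channel=referral, Outcome=cart) − P(Channel=referral)P(Outcome=cart) = 0.109 − 0.249×0.340 = 0.02434.

0.02434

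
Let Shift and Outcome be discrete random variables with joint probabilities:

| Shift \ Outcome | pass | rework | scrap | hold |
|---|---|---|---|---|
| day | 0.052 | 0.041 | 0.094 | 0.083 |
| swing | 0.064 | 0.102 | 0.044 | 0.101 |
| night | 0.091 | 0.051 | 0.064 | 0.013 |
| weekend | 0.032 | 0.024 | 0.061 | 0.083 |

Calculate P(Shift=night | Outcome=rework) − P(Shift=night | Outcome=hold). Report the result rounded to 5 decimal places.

0.18752

P(Outcome=rework) = 0.041 + 0.102 + 0.051 + 0.024 = 0.218; P(Shift=night | Outcome=rework) = 0.051/0.218 = 0.233945.
P(Outcome=hold) = 0.083 + 0.101 + 0.013 + 0.083 = 0.280; P(Shift=night | Outcome=hold) = 0.013/0.280 = 0.046429.
Difference = 0.18752.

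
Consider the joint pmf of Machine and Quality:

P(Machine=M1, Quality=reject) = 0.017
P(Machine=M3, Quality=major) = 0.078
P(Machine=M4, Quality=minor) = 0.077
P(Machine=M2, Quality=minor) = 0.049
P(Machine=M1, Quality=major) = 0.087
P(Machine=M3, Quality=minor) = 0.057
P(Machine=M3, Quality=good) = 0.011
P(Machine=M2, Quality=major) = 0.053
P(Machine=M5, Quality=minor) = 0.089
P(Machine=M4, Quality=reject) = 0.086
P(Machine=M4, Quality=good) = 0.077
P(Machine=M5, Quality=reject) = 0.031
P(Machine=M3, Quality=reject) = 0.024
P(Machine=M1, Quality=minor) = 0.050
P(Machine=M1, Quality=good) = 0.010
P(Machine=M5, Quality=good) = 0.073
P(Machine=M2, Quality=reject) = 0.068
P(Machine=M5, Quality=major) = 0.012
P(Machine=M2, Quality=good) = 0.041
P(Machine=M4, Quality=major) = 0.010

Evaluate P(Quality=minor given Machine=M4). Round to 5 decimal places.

0.30800

P(Machine=M4) = 0.077 + 0.077 + 0.010 + 0.086 = 0.250.
P(Quality=minor | Machine=M4) = 0.077/0.250 = 0.30800.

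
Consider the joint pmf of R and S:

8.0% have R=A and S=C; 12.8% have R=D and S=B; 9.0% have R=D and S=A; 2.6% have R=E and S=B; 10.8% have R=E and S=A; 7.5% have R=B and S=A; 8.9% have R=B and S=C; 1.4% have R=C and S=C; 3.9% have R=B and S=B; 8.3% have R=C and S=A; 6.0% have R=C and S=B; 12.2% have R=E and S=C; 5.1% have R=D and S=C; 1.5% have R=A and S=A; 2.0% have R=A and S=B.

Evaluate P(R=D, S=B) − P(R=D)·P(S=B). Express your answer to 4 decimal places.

0.0546

P(R=D) = 0.090 + 0.128 + 0.051 = 0.269.
P(S=B) = 0.020 + 0.039 + 0.060 + 0.128 + 0.026 = 0.273.
P(R=D, S=B) − P(R=D)P(S=B) = 0.128 − 0.269×0.273 = 0.0546.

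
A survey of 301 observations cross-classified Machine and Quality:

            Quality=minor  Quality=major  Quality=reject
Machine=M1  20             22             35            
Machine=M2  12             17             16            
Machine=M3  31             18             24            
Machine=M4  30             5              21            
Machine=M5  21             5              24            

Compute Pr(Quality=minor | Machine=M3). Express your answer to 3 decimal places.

Total with Machine=M3: 31 + 18 + 24 = 73.
P(Quality=minor | Machine=M3) = 31/73 = 0.425.

0.425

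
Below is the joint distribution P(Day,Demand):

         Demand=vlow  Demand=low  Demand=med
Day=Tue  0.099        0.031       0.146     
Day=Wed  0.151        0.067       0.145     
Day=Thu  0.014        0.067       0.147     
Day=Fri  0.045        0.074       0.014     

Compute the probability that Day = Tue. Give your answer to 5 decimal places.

P(Day=Tue) = 0.099 + 0.031 + 0.146 = 0.276.

0.27600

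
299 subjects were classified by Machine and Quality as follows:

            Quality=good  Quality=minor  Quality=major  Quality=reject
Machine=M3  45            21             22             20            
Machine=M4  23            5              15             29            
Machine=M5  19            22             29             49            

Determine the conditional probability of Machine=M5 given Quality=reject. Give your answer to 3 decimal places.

Total with Quality=reject: 20 + 29 + 49 = 98.
P(Machine=M5 | Quality=reject) = 49/98 = 0.500.

0.500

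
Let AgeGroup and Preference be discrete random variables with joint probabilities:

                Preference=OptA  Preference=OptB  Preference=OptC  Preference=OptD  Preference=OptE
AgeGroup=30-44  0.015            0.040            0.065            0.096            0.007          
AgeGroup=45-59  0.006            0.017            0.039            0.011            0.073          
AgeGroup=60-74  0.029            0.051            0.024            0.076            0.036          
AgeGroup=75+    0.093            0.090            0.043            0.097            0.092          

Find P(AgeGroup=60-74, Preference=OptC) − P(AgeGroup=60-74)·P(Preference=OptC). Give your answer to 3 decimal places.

-0.013

P(AgeGroup=60-74) = 0.029 + 0.051 + 0.024 + 0.076 + 0.036 = 0.216.
P(Preference=OptC) = 0.065 + 0.039 + 0.024 + 0.043 = 0.171.
P(AgeGroup=60-74, Preference=OptC) − P(AgeGroup=60-74)P(Preference=OptC) = 0.024 − 0.216×0.171 = -0.013.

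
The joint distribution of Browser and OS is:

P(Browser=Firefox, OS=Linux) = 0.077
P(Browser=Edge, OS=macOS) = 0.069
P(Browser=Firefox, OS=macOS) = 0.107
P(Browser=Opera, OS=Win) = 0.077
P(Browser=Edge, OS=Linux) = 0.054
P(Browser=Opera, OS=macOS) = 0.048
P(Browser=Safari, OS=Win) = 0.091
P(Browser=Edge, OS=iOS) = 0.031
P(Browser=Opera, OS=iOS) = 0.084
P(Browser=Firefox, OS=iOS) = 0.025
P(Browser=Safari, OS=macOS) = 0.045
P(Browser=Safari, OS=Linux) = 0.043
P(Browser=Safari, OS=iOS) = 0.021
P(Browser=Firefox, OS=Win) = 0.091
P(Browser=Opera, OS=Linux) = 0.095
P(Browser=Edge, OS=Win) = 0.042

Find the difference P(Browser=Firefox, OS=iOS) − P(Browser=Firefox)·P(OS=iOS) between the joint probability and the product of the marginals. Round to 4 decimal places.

-0.0233

P(Browser=Firefox) = 0.091 + 0.107 + 0.077 + 0.025 = 0.300.
P(OS=iOS) = 0.025 + 0.021 + 0.031 + 0.084 = 0.161.
P(Browser=Firefox, OS=iOS) − P(Browser=Firefox)P(OS=iOS) = 0.025 − 0.300×0.161 = -0.0233.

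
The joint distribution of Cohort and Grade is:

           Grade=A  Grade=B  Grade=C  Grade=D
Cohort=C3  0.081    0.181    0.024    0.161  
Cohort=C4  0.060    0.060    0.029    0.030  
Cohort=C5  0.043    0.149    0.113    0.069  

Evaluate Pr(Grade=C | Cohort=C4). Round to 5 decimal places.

0.16201

P(Cohort=C4) = 0.060 + 0.060 + 0.029 + 0.030 = 0.179.
P(Grade=C | Cohort=C4) = 0.029/0.179 = 0.16201.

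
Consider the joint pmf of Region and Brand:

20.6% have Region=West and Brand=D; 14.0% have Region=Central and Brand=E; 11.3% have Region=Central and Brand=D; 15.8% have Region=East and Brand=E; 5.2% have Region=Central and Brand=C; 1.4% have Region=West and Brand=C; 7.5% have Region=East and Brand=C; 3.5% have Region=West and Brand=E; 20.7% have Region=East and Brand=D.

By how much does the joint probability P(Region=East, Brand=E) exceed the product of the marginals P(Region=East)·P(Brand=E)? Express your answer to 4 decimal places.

P(Region=East) = 0.075 + 0.207 + 0.158 = 0.440.
P(Brand=E) = 0.158 + 0.035 + 0.140 = 0.333.
P(Region=East, Brand=E) − P(Region=East)P(Brand=E) = 0.158 − 0.440×0.333 = 0.0115.

0.0115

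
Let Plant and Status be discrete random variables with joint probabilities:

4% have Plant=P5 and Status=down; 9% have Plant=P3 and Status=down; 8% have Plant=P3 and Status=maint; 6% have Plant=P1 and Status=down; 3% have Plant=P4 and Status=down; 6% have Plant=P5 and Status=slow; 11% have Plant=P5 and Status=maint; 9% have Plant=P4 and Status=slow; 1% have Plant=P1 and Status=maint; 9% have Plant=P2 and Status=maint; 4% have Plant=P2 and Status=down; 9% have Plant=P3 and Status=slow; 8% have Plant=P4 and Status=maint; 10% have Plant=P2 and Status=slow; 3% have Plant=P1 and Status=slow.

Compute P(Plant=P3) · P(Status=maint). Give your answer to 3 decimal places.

P(Plant=P3) = 0.09 + 0.09 + 0.08 = 0.26.
P(Status=maint) = 0.01 + 0.09 + 0.08 + 0.08 + 0.11 = 0.37.
Product: 0.26 × 0.37 = 0.096.

0.096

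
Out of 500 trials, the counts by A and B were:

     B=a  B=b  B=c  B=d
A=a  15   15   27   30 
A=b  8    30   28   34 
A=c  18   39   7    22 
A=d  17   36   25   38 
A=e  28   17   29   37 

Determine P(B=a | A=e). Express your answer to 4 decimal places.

0.2523

Total with A=e: 28 + 17 + 29 + 37 = 111.
P(B=a | A=e) = 28/111 = 0.2523.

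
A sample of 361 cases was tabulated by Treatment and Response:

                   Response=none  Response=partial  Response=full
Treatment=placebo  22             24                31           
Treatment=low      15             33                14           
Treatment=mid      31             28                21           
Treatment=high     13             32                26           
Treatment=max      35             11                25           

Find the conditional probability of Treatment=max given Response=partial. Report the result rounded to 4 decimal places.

0.0859

Total with Response=partial: 24 + 33 + 28 + 32 + 11 = 128.
P(Treatment=max | Response=partial) = 11/128 = 0.0859.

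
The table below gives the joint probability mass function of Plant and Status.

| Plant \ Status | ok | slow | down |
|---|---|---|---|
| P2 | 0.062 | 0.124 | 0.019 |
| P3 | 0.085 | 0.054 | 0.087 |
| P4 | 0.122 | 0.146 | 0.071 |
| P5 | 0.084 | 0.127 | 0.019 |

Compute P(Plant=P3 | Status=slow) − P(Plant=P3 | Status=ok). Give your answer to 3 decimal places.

-0.121

P(Status=slow) = 0.124 + 0.054 + 0.146 + 0.127 = 0.451; P(Plant=P3 | Status=slow) = 0.054/0.451 = 0.1197.
P(Status=ok) = 0.062 + 0.085 + 0.122 + 0.084 = 0.353; P(Plant=P3 | Status=ok) = 0.085/0.353 = 0.2408.
Difference = -0.121.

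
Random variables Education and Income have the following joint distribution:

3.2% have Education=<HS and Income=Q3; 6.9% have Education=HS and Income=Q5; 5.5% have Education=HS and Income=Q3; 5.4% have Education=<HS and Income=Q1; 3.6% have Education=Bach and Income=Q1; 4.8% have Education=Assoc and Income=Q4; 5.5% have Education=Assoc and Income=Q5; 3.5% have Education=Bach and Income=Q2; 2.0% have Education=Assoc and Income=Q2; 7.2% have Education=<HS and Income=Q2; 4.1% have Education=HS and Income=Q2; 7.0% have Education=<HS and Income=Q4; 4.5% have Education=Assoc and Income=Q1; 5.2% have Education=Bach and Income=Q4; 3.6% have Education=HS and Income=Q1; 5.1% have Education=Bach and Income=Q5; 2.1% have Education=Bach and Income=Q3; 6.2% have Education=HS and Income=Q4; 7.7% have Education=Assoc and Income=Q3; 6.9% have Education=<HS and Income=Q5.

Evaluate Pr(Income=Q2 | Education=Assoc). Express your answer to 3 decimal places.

0.082

P(Education=Assoc) = 0.045 + 0.020 + 0.077 + 0.048 + 0.055 = 0.245.
P(Income=Q2 | Education=Assoc) = 0.020/0.245 = 0.082.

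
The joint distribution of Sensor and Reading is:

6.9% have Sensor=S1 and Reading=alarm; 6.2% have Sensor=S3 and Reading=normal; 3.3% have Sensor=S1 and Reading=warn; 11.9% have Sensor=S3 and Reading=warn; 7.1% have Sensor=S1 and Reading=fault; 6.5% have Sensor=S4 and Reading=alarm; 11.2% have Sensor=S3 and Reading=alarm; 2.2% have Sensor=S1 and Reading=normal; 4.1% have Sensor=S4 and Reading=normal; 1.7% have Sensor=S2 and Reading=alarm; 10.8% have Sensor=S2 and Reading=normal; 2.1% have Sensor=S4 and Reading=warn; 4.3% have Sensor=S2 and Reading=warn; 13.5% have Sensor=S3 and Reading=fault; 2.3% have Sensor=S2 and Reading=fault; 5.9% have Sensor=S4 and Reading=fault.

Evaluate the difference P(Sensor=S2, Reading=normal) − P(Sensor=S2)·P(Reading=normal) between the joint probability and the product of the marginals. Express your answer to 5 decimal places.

0.06350

P(Sensor=S2) = 0.108 + 0.043 + 0.017 + 0.023 = 0.191.
P(Reading=normal) = 0.022 + 0.108 + 0.062 + 0.041 = 0.233.
P(Sensor=S2, Reading=normal) − P(Sensor=S2)P(Reading=normal) = 0.108 − 0.191×0.233 = 0.06350.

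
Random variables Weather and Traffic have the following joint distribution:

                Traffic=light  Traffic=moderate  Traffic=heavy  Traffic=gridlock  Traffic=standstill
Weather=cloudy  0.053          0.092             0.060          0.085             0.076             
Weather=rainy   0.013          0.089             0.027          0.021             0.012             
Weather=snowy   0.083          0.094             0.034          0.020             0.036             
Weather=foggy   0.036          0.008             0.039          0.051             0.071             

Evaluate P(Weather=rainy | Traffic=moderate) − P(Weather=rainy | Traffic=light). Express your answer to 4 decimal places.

0.2442

P(Traffic=moderate) = 0.092 + 0.089 + 0.094 + 0.008 = 0.283; P(Weather=rainy | Traffic=moderate) = 0.089/0.283 = 0.31449.
P(Traffic=light) = 0.053 + 0.013 + 0.083 + 0.036 = 0.185; P(Weather=rainy | Traffic=light) = 0.013/0.185 = 0.07027.
Difference = 0.2442.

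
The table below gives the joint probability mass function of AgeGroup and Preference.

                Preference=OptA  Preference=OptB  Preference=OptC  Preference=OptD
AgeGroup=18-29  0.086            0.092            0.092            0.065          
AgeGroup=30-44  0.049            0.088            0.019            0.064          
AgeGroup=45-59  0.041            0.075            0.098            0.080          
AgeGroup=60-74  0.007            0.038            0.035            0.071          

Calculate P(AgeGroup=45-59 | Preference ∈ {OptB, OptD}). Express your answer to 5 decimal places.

P(Preference=OptB) = 0.092 + 0.088 + 0.075 + 0.038 = 0.293.
P(Preference=OptD) = 0.065 + 0.064 + 0.080 + 0.071 = 0.280.
P(Preference ∈ {OptB, OptD}) = 0.293 + 0.280 = 0.573; P(AgeGroup=45-59, Preference ∈ {OptB, OptD}) = 0.075 + 0.080 = 0.155.
P(AgeGroup=45-59 | Preference ∈ {OptB, OptD}) = 0.155/0.573 = 0.27051.

0.27051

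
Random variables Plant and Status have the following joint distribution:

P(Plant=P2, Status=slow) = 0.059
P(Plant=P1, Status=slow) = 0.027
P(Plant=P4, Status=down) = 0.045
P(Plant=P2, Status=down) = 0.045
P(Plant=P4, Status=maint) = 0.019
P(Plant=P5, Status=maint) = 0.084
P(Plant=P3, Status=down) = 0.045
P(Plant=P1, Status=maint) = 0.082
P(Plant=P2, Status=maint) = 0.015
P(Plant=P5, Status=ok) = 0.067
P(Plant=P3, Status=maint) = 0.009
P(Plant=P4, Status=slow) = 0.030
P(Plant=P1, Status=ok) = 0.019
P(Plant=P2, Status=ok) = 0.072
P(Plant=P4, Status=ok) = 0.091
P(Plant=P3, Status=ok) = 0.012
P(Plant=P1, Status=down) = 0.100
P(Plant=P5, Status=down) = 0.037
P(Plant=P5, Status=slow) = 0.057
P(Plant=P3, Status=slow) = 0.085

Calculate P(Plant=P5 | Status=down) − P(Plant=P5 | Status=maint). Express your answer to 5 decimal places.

-0.26588

P(Status=down) = 0.100 + 0.045 + 0.045 + 0.045 + 0.037 = 0.272; P(Plant=P5 | Status=down) = 0.037/0.272 = 0.136029.
P(Status=maint) = 0.082 + 0.015 + 0.009 + 0.019 + 0.084 = 0.209; P(Plant=P5 | Status=maint) = 0.084/0.209 = 0.401914.
Difference = -0.26588.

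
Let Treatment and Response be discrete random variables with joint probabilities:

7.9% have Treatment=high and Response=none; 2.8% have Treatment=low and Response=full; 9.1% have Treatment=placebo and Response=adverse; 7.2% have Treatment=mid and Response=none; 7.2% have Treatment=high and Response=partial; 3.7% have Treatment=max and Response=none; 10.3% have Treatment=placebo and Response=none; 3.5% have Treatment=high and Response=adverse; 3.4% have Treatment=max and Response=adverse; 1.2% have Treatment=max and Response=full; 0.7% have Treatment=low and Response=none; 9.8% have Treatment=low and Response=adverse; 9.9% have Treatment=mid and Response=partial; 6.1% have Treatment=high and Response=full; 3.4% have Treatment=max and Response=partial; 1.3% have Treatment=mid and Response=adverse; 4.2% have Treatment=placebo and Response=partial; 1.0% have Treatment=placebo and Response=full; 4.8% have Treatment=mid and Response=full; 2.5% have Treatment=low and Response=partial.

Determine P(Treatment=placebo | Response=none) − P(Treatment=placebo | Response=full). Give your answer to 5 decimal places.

0.28274

P(Response=none) = 0.103 + 0.007 + 0.072 + 0.079 + 0.037 = 0.298; P(Treatment=placebo | Response=none) = 0.103/0.298 = 0.345638.
P(Response=full) = 0.010 + 0.028 + 0.048 + 0.061 + 0.012 = 0.159; P(Treatment=placebo | Response=full) = 0.010/0.159 = 0.062893.
Difference = 0.28274.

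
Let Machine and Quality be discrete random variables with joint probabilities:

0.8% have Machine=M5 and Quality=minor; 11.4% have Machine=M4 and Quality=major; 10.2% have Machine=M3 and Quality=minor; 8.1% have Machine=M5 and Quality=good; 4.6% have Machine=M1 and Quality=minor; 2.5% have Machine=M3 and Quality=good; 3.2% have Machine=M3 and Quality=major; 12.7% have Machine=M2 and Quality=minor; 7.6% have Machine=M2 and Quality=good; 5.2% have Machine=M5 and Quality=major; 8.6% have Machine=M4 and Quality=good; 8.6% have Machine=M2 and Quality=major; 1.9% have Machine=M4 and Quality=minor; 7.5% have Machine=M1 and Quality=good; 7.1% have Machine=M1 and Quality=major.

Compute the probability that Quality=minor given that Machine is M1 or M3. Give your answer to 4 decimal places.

P(Machine=M1) = 0.075 + 0.046 + 0.071 = 0.192.
P(Machine=M3) = 0.025 + 0.102 + 0.032 = 0.159.
P(Machine ∈ {M1, M3}) = 0.192 + 0.159 = 0.351; P(Quality=minor, Machine ∈ {M1, M3}) = 0.046 + 0.102 = 0.148.
P(Quality=minor | Machine ∈ {M1, M3}) = 0.148/0.351 = 0.4217.

0.4217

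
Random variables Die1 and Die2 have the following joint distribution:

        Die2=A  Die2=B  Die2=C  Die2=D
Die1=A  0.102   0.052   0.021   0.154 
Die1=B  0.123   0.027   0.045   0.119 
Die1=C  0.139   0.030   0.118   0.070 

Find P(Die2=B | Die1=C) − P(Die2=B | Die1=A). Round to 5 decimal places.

P(Die1=C) = 0.139 + 0.030 + 0.118 + 0.070 = 0.357; P(Die2=B | Die1=C) = 0.030/0.357 = 0.084034.
P(Die1=A) = 0.102 + 0.052 + 0.021 + 0.154 = 0.329; P(Die2=B | Die1=A) = 0.052/0.329 = 0.158055.
Difference = -0.07402.

-0.07402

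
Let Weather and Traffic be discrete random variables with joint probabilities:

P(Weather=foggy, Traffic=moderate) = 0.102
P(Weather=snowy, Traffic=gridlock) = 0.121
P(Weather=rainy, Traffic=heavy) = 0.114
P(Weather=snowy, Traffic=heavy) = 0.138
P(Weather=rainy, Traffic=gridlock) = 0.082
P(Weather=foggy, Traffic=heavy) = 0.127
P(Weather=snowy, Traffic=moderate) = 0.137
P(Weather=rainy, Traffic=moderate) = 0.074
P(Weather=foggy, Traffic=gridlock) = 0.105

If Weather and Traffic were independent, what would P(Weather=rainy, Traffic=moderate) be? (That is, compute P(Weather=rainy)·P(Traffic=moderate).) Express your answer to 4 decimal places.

P(Weather=rainy) = 0.074 + 0.114 + 0.082 = 0.270.
P(Traffic=moderate) = 0.074 + 0.137 + 0.102 = 0.313.
Product: 0.270 × 0.313 = 0.0845.

0.0845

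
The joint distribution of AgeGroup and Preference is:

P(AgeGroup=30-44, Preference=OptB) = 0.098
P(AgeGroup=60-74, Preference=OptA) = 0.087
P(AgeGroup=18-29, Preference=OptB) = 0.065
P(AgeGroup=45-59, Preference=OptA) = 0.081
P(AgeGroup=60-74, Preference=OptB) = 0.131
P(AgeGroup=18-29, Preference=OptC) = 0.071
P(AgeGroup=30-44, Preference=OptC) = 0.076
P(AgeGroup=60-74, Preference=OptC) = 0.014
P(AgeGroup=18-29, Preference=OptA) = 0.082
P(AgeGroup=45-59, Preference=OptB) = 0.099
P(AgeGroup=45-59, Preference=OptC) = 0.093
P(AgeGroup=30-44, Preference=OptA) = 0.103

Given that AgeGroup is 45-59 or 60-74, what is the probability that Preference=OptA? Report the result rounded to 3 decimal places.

0.333

P(AgeGroup=45-59) = 0.081 + 0.099 + 0.093 = 0.273.
P(AgeGroup=60-74) = 0.087 + 0.131 + 0.014 = 0.232.
P(AgeGroup ∈ {45-59, 60-74}) = 0.273 + 0.232 = 0.505; P(Preference=OptA, AgeGroup ∈ {45-59, 60-74}) = 0.081 + 0.087 = 0.168.
P(Preference=OptA | AgeGroup ∈ {45-59, 60-74}) = 0.168/0.505 = 0.333.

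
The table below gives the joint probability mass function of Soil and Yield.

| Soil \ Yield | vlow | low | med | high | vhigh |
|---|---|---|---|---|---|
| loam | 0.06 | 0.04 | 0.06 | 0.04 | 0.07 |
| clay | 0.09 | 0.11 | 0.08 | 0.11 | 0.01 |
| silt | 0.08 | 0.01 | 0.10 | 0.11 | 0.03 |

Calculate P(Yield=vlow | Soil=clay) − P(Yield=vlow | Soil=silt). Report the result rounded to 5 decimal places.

P(Soil=clay) = 0.09 + 0.11 + 0.08 + 0.11 + 0.01 = 0.40; P(Yield=vlow | Soil=clay) = 0.09/0.40 = 0.225000.
P(Soil=silt) = 0.08 + 0.01 + 0.10 + 0.11 + 0.03 = 0.33; P(Yield=vlow | Soil=silt) = 0.08/0.33 = 0.242424.
Difference = -0.01742.

-0.01742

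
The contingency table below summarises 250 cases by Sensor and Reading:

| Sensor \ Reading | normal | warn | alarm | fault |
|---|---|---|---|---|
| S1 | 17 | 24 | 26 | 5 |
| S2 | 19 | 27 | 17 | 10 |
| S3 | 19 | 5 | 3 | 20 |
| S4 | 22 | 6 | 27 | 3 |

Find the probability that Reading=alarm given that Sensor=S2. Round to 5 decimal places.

0.23288

Total with Sensor=S2: 19 + 27 + 17 + 10 = 73.
P(Reading=alarm | Sensor=S2) = 17/73 = 0.23288.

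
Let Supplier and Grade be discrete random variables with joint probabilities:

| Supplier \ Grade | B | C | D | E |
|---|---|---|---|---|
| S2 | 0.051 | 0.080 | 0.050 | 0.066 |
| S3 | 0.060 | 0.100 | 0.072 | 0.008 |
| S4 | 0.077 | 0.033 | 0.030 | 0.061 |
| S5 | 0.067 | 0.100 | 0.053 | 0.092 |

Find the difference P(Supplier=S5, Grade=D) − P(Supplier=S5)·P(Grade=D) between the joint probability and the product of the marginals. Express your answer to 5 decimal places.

-0.01096

P(Supplier=S5) = 0.067 + 0.100 + 0.053 + 0.092 = 0.312.
P(Grade=D) = 0.050 + 0.072 + 0.030 + 0.053 = 0.205.
P(Supplier=S5, Grade=D) − P(Supplier=S5)P(Grade=D) = 0.053 − 0.312×0.205 = -0.01096.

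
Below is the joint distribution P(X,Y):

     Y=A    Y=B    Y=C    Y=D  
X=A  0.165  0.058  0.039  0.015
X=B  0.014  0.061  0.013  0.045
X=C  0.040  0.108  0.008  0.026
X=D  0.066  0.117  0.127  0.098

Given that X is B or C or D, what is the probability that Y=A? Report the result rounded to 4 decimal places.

P(X=B) = 0.014 + 0.061 + 0.013 + 0.045 = 0.133.
P(X=C) = 0.040 + 0.108 + 0.008 + 0.026 = 0.182.
P(X=D) = 0.066 + 0.117 + 0.127 + 0.098 = 0.408.
P(X ∈ {B, C, D}) = 0.133 + 0.182 + 0.408 = 0.723; P(Y=A, X ∈ {B, C, D}) = 0.014 + 0.040 + 0.066 = 0.120.
P(Y=A | X ∈ {B, C, D}) = 0.120/0.723 = 0.1660.

0.1660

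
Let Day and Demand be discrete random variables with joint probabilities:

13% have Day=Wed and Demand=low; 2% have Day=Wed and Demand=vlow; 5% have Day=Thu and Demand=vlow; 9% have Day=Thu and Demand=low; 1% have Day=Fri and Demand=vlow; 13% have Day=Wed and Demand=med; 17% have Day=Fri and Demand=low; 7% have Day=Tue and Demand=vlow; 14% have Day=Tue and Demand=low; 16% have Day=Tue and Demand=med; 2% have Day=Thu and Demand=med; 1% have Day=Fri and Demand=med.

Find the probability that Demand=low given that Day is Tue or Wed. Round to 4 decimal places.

0.4154

P(Day=Tue) = 0.07 + 0.14 + 0.16 = 0.37.
P(Day=Wed) = 0.02 + 0.13 + 0.13 = 0.28.
P(Day ∈ {Tue, Wed}) = 0.37 + 0.28 = 0.65; P(Demand=low, Day ∈ {Tue, Wed}) = 0.14 + 0.13 = 0.27.
P(Demand=low | Day ∈ {Tue, Wed}) = 0.27/0.65 = 0.4154.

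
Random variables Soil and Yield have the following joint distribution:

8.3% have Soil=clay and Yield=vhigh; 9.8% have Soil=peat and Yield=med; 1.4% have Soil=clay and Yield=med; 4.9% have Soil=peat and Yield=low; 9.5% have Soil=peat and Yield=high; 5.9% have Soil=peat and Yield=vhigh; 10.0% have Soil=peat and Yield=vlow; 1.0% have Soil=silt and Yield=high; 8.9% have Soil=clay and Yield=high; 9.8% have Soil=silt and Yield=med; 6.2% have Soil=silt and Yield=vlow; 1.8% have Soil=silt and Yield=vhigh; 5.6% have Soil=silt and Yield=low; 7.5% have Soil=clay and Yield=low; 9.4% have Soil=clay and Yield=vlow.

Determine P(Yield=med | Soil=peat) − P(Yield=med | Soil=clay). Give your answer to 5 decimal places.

0.20495

P(Soil=peat) = 0.100 + 0.049 + 0.098 + 0.095 + 0.059 = 0.401; P(Yield=med | Soil=peat) = 0.098/0.401 = 0.244389.
P(Soil=clay) = 0.094 + 0.075 + 0.014 + 0.089 + 0.083 = 0.355; P(Yield=med | Soil=clay) = 0.014/0.355 = 0.039437.
Difference = 0.20495.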